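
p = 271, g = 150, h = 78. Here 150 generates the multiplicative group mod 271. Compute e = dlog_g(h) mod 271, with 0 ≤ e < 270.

86

Baby-step giant-step with m = ceil(sqrt(270)) = 17.
Baby table (150^j mod 271 for j=0..16):
  0:1  1:150  2:7  3:237  4:49  5:33  6:72  7:231
  8:233  9:262  10:5  11:208  12:35  13:101  14:245  15:165
  16:89
Giant step factor: 150^(-17) ≡ 42 (mod 271).
Scan 78·42^i mod 271 for i = 0, 1, …:
  i=0: 78   i=1: 24   i=2: 195   i=3: 60
  i=4: 81   i=5: 150
Match at i=5, j=1: e = 5·17 + 1 = 86.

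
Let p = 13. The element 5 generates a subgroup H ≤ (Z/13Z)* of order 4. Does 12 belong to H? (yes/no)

⟨5⟩ has order 4; its elements mod 13 are {1, 5, 8, 12}.
12 is in this set.

yes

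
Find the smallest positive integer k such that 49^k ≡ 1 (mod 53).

13

The order of 49 must divide p − 1 = 52 = 2^2 · 13.
Divisors: 1, 2, 4, 13, 26, 52.
Check each in increasing order: 49^1 ≡ 49;  49^2 ≡ 16;  49^4 ≡ 44;  49^13 ≡ 1.
Smallest exponent giving 1 is 13.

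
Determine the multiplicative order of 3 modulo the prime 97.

The order of 3 must divide p − 1 = 96 = 2^5 · 3.
Divisors: 1, 2, 3, 4, 6, 8, 12, 16, 24, 32, 48, 96.
Check each in increasing order: 3^1 ≡ 3;  3^2 ≡ 9;  3^3 ≡ 27;  3^4 ≡ 81;  3^6 ≡ 50;  3^8 ≡ 62;  3^12 ≡ 75;  3^16 ≡ 61;  3^24 ≡ 96;  3^32 ≡ 35;  3^48 ≡ 1.
Smallest exponent giving 1 is 48.

48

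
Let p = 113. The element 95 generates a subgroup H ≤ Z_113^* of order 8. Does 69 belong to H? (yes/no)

yes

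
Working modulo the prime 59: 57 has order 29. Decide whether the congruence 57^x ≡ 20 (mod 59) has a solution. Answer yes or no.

yes

20 ∈ ⟨57⟩ iff 20^29 ≡ 1 (mod 59), since |⟨57⟩| = 29.
20^29 mod 59 = 1.
Since 1 = 1, 20 lies in the subgroup.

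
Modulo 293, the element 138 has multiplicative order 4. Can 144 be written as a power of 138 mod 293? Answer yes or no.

144 ∈ ⟨138⟩ iff 144^4 ≡ 1 (mod 293), since |⟨138⟩| = 4.
144^4 mod 293 = 94.
Since 94 ≠ 1, 144 does not lie in the subgroup.

no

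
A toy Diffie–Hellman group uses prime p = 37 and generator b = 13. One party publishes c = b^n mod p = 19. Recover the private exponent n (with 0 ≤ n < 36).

Successive powers of 13 modulo 37:
  13^0=1  13^1=13  13^2=21  13^3=14  13^4=34  13^5=35
  13^6=11  13^7=32  13^8=9  13^9=6  13^10=4  13^11=15
  13^12=10  13^13=19
So 13^13 ≡ 19 (mod 37), giving n = 13.

13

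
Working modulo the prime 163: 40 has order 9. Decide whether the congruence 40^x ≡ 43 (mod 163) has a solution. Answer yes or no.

43 ∈ ⟨40⟩ iff 43^9 ≡ 1 (mod 163), since |⟨40⟩| = 9.
43^9 mod 163 = 40.
Since 40 ≠ 1, 43 does not lie in the subgroup.

no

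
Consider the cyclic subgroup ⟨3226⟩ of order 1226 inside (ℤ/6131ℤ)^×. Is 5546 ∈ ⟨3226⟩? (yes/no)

5546 ∈ ⟨3226⟩ iff 5546^1226 ≡ 1 (mod 6131), since |⟨3226⟩| = 1226.
5546^1226 mod 6131 = 2230.
Since 2230 ≠ 1, 5546 does not lie in the subgroup.

no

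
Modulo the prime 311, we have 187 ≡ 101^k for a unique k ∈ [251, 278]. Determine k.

258

Compute 101^251 mod 311 = 59, then multiply by 101 repeatedly:
  101^251=59  101^252=50  101^253=74  101^254=10  101^255=77
  101^256=2  101^257=202  101^258=187
Found 187 at exponent 258.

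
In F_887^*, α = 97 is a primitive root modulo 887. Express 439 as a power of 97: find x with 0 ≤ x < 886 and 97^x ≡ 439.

283

Baby-step giant-step with m = ceil(sqrt(886)) = 30.
Baby table (97^j mod 887 for j=0..29):
  0:1  1:97  2:539  3:837  4:472  5:547  6:726  7:349
  8:147  9:67  10:290  11:633  12:198  13:579  14:282  15:744
  16:321  17:92  18:54  19:803  20:722  21:848  22:652  23:267
  24:176  25:219  26:842  27:70  28:581  29:476
Giant step factor: 97^(-30) ≡ 462 (mod 887).
Scan 439·462^i mod 887 for i = 0, 1, …:
  i=0: 439   i=1: 582   i=2: 123   i=3: 58
  i=4: 186   i=5: 780   i=6: 238   i=7: 855
  i=8: 295   i=9: 579
Match at i=9, j=13: x = 9·30 + 13 = 283.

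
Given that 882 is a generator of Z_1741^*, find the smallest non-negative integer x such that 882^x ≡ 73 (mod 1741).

Successive powers of 882 modulo 1741:
  882^0=1  882^1=882  882^2=1438  882^3=868  882^4=1277  882^5=1628
  882^6=1312  882^7=1160  882^8=1153  882^9=202  882^10=582  882^11=1470
  882^12=1236  882^13=286  882^14=1548  882^15=392  882^16=1026  882^17=1353
  882^18=761  882^19=917  882^20=970  882^21=709  882^22=319  882^23=1057
  882^24=839  882^25=73
So 882^25 ≡ 73 (mod 1741), giving x = 25.

25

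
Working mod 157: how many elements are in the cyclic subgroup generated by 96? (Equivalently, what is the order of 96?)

The order of 96 must divide p − 1 = 156 = 2^2 · 3 · 13.
Divisors: 1, 2, 3, 4, 6, 12, 13, 26, 39, 52, 78, 156.
Check each in increasing order: 96^1 ≡ 96;  96^2 ≡ 110;  96^3 ≡ 41;  96^4 ≡ 11;  96^6 ≡ 111;  96^12 ≡ 75;  96^13 ≡ 135;  96^26 ≡ 13;  96^39 ≡ 28;  96^52 ≡ 12;  96^78 ≡ 156;  96^156 ≡ 1.
Smallest exponent giving 1 is 156.

156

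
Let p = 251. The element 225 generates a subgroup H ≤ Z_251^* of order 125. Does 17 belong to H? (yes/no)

yes

17 ∈ ⟨225⟩ iff 17^125 ≡ 1 (mod 251), since |⟨225⟩| = 125.
17^125 mod 251 = 1.
Since 1 = 1, 17 lies in the subgroup.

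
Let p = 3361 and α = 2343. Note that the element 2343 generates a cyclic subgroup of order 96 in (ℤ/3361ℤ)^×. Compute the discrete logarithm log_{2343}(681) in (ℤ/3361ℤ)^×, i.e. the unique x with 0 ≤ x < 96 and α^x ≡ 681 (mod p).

Baby-step giant-step with m = ceil(sqrt(96)) = 10.
Baby table (2343^j mod 3361 for j=0..9):
  0:1  1:2343  2:1136  3:3097  4:3233  5:2586  6:2476  7:182
  8:2940  9:1731
Giant step factor: 2343^(-10) ≡ 2891 (mod 3361).
Scan 681·2891^i mod 3361 for i = 0, 1, …:
  i=0: 681   i=1: 2586
Match at i=1, j=5: x = 1·10 + 5 = 15.

15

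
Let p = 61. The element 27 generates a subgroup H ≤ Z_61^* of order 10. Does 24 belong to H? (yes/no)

no

⟨27⟩ has order 10; its elements mod 61 are {1, 3, 9, 20, 27, 34, 41, 52, 58, 60}.
24 is not in this set.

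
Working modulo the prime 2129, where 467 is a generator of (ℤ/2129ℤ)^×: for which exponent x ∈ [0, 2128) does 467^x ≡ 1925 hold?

Successive powers of 467 modulo 2129:
  467^0=1  467^1=467  467^2=931  467^3=461  467^4=258  467^5=1262
  467^6=1750  467^7=1843  467^8=565  467^9=1988  467^10=152  467^11=727
  467^12=998  467^13=1944  467^14=894  467^15=214  467^16=2004  467^17=1237
  467^18=720  467^19=1987  467^20=1814  467^21=1925
So 467^21 ≡ 1925 (mod 2129), giving x = 21.

21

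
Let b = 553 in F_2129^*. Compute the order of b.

2128

The order of 553 must divide p − 1 = 2128 = 2^4 · 7 · 19.
Divisors: 1, 2, 4, 7, 8, 14, 16, 19, 28, 38, 56, 76, 112, 133, 152, 266, 304, 532, 1064, 2128.
Check each in increasing order: 553^1 ≡ 553;  553^2 ≡ 1362;  553^4 ≡ 685;  553^7 ≡ 1195;  553^8 ≡ 845;  553^14 ≡ 1595;  553^16 ≡ 810;  553^19 ≡ 807;  553^28 ≡ 1999;  553^38 ≡ 1904;  553^56 ≡ 1997;  553^76 ≡ 1658;  553^112 ≡ 392;  553^133 ≡ 2024;  553^152 ≡ 425;  553^266 ≡ 380;  553^304 ≡ 1789;  553^532 ≡ 1757;  553^1064 ≡ 2128;  553^2128 ≡ 1.
Smallest exponent giving 1 is 2128.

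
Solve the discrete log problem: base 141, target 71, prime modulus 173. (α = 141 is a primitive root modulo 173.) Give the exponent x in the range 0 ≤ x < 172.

89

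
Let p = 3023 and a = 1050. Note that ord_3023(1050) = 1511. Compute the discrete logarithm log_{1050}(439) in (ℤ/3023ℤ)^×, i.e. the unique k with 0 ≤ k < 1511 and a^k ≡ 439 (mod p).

Baby-step giant-step with m = ceil(sqrt(1511)) = 39.
Baby table (1050^j mod 3023 for j=0..38):
  0:1  1:1050  2:2128  3:403  4:2953  5:2075  6:2190  7:2020
  8:1877  9:2877  10:873  11:681  12:1622  13:1151  14:2373  15:698
  16:1334  17:1051  18:155  19:2531  20:333  21:2005  22:1242  23:1187
  24:874  25:1731  26:727  27:1554  28:2303  29:2773  30:501  31:48
  32:2032  33:2385  34:1206  35:2686  36:2864  37:2338  38:224
Giant step factor: 1050^(-39) ≡ 1369 (mod 3023).
Scan 439·1369^i mod 3023 for i = 0, 1, …:
  i=0: 439   i=1: 2437   i=2: 1884   i=3: 577
  i=4: 910   i=5: 314   i=6: 600   i=7: 2167
  i=8: 1060   i=9: 100   i=10: 865   i=11: 2192
  i=12: 2032
Match at i=12, j=32: k = 12·39 + 32 = 500.

500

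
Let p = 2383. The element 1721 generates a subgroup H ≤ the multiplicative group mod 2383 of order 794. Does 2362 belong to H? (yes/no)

2362 ∈ ⟨1721⟩ iff 2362^794 ≡ 1 (mod 2383), since |⟨1721⟩| = 794.
2362^794 mod 2383 = 1.
Since 1 = 1, 2362 lies in the subgroup.

yes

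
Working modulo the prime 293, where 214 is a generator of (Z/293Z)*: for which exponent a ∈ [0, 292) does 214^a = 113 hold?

Baby-step giant-step with m = ceil(sqrt(292)) = 18.
Baby table (214^j mod 293 for j=0..17):
  0:1  1:214  2:88  3:80  4:126  5:8  6:247  7:118
  8:54  9:129  10:64  11:218  12:65  13:139  14:153  15:219
  16:279  17:227
Giant step factor: 214^(-18) ≡ 83 (mod 293).
Scan 113·83^i mod 293 for i = 0, 1, …:
  i=0: 113   i=1: 3   i=2: 249   i=3: 157
  i=4: 139
Match at i=4, j=13: a = 4·18 + 13 = 85.

85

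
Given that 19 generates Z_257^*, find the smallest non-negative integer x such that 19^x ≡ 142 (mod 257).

Baby-step giant-step with m = ceil(sqrt(256)) = 16.
Baby table (19^j mod 257 for j=0..15):
  0:1  1:19  2:104  3:177  4:22  5:161  6:232  7:39
  8:227  9:201  10:221  11:87  12:111  13:53  14:236  15:115
Giant step factor: 19^(-16) ≡ 2 (mod 257).
Scan 142·2^i mod 257 for i = 0, 1, …:
  i=0: 142   i=1: 27   i=2: 54   i=3: 108
  i=4: 216   i=5: 175   i=6: 93   i=7: 186
  i=8: 115
Match at i=8, j=15: x = 8·16 + 15 = 143.

143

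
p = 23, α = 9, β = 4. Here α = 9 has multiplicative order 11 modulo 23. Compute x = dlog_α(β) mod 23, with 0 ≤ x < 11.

7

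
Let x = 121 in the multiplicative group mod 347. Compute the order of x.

The order of 121 must divide p − 1 = 346 = 2 · 173.
Divisors: 1, 2, 173, 346.
Check each in increasing order: 121^1 ≡ 121;  121^2 ≡ 67;  121^173 ≡ 1.
Smallest exponent giving 1 is 173.

173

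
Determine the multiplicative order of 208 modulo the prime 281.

56

The order of 208 must divide p − 1 = 280 = 2^3 · 5 · 7.
Divisors: 1, 2, 4, 5, 7, 8, 10, 14, 20, 28, 35, 40, 56, 70, 140, 280.
Check each in increasing order: 208^1 ≡ 208;  208^2 ≡ 271;  208^4 ≡ 100;  208^5 ≡ 6;  208^7 ≡ 221;  208^8 ≡ 165;  208^10 ≡ 36;  208^14 ≡ 228;  208^20 ≡ 172;  208^28 ≡ 280;  208^35 ≡ 60;  208^40 ≡ 79;  208^56 ≡ 1.
Smallest exponent giving 1 is 56.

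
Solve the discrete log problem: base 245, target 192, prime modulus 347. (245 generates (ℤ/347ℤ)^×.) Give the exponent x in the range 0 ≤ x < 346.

88

Baby-step giant-step with m = ceil(sqrt(346)) = 19.
Baby table (245^j mod 347 for j=0..18):
  0:1  1:245  2:341  3:265  4:36  5:145  6:131  7:171
  8:255  9:15  10:205  11:257  12:158  13:193  14:93  15:230
  16:136  17:8  18:225
Giant step factor: 245^(-19) ≡ 253 (mod 347).
Scan 192·253^i mod 347 for i = 0, 1, …:
  i=0: 192   i=1: 343   i=2: 29   i=3: 50
  i=4: 158
Match at i=4, j=12: x = 4·19 + 12 = 88.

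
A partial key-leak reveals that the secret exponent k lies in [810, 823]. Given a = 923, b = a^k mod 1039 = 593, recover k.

823

Compute 923^810 mod 1039 = 650, then multiply by 923 repeatedly:
  923^810=650  923^811=447  923^812=98  923^813=61  923^814=197
  923^815=6  923^816=343  923^817=733  923^818=170  923^819=21
  923^820=681  923^821=1007  923^822=595  923^823=593
Found 593 at exponent 823.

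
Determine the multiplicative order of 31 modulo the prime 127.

The order of 31 must divide p − 1 = 126 = 2 · 3^2 · 7.
Divisors: 1, 2, 3, 6, 7, 9, 14, 18, 21, 42, 63, 126.
Check each in increasing order: 31^1 ≡ 31;  31^2 ≡ 72;  31^3 ≡ 73;  31^6 ≡ 122;  31^7 ≡ 99;  31^9 ≡ 16;  31^14 ≡ 22;  31^18 ≡ 2;  31^21 ≡ 19;  31^42 ≡ 107;  31^63 ≡ 1.
Smallest exponent giving 1 is 63.

63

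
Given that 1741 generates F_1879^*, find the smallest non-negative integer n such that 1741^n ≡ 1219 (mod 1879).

1155

Baby-step giant-step with m = ceil(sqrt(1878)) = 44.
Baby table (1741^j mod 1879 for j=0..43):
  0:1  1:1741  2:254  3:649  4:630  5:1373  6:305  7:1127
  8:431  9:650  10:492  11:1627  12:954  13:1757  14:1804  15:955
  16:1619  17:179  18:1604  19:370  20:1552  21:30  22:1497  23:104
  24:680  25:110  26:1731  27:1634  28:1867  29:1656  30:710  31:1607
  32:1835  33:435  34:98  35:1508  36:465  37:1595  38:1612  39:1145
  40:1705  41:1464  42:900  43:1693
Giant step factor: 1741^(-44) ≡ 1181 (mod 1879).
Scan 1219·1181^i mod 1879 for i = 0, 1, …:
  i=0: 1219   i=1: 325   i=2: 509   i=3: 1728
  i=4: 174   i=5: 683   i=6: 532   i=7: 706
  i=8: 1389   i=9: 42     …   i=25: 1061
  i=26: 1627
Match at i=26, j=11: n = 26·44 + 11 = 1155.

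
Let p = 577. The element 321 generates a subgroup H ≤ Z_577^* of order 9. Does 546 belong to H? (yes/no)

yes

⟨321⟩ has order 9; its elements mod 577 are {1, 213, 287, 321, 335, 363, 384, 435, 546}.
546 is in this set.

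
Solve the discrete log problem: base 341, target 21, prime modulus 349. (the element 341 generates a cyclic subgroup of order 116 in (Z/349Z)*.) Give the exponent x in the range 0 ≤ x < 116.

89

Baby-step giant-step with m = ceil(sqrt(116)) = 11.
Baby table (341^j mod 349 for j=0..10):
  0:1  1:341  2:64  3:186  4:257  5:38  6:45  7:338
  8:88  9:343  10:48
Giant step factor: 341^(-11) ≡ 339 (mod 349).
Scan 21·339^i mod 349 for i = 0, 1, …:
  i=0: 21   i=1: 139   i=2: 6   i=3: 289
  i=4: 251   i=5: 282   i=6: 321   i=7: 280
  i=8: 341
Match at i=8, j=1: x = 8·11 + 1 = 89.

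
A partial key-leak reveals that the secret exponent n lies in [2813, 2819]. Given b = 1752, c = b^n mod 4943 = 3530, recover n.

2813

Compute 1752^2813 mod 4943 = 3530, then multiply by 1752 repeatedly:
  1752^2813=3530
Found 3530 at exponent 2813.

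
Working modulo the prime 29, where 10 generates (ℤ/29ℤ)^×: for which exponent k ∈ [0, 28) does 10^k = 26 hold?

Successive powers of 10 modulo 29:
  10^0=1  10^1=10  10^2=13  10^3=14  10^4=24  10^5=8
  10^6=22  10^7=17  10^8=25  10^9=18  10^10=6  10^11=2
  10^12=20  10^13=26
So 10^13 ≡ 26 (mod 29), giving k = 13.

13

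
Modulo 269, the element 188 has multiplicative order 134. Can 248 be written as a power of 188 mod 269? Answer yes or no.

248 ∈ ⟨188⟩ iff 248^134 ≡ 1 (mod 269), since |⟨188⟩| = 134.
248^134 mod 269 = 1.
Since 1 = 1, 248 lies in the subgroup.

yes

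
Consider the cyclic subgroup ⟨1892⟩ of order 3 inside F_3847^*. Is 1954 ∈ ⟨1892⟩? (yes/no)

yes

⟨1892⟩ has order 3; its elements mod 3847 are {1, 1892, 1954}.
1954 is in this set.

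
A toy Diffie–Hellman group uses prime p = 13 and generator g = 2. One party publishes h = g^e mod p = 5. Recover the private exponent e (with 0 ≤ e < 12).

9

Successive powers of 2 modulo 13:
  2^0=1  2^1=2  2^2=4  2^3=8  2^4=3  2^5=6
  2^6=12  2^7=11  2^8=9  2^9=5
So 2^9 ≡ 5 (mod 13), giving e = 9.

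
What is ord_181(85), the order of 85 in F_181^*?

180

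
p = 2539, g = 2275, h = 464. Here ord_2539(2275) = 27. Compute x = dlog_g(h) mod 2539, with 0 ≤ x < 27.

Successive powers of 2275 modulo 2539:
  2275^0=1  2275^1=2275  2275^2=1143  2275^3=389  2275^4=1403  2275^5=302
  2275^6=1520  2275^7=2421  2275^8=684  2275^9=2232  2275^10=2339  2275^11=2020
  2275^12=2449  2275^13=909  2275^14=1229  2275^15=536  2275^16=680  2275^17=749
  2275^18=306  2275^19=464
So 2275^19 ≡ 464 (mod 2539), giving x = 19.

19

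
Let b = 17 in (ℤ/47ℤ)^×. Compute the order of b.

23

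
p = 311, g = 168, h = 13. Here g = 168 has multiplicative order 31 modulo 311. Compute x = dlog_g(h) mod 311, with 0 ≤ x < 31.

Successive powers of 168 modulo 311:
  168^0=1  168^1=168  168^2=234  168^3=126  168^4=20  168^5=250
  168^6=15  168^7=32  168^8=89  168^9=24  168^10=300  168^11=18
  168^12=225  168^13=169  168^14=91  168^15=49  168^16=146  168^17=270
  168^18=265  168^19=47  168^20=121  168^21=113  168^22=13
So 168^22 ≡ 13 (mod 311), giving x = 22.

22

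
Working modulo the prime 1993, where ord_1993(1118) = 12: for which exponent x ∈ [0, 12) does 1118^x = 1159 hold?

3

Successive powers of 1118 modulo 1993:
  1118^0=1  1118^1=1118  1118^2=313  1118^3=1159
So 1118^3 ≡ 1159 (mod 1993), giving x = 3.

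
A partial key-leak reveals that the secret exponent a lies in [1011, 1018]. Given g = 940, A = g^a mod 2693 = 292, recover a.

1018

Compute 940^1011 mod 2693 = 2175, then multiply by 940 repeatedly:
  940^1011=2175  940^1012=513  940^1013=173  940^1014=1040  940^1015=41
  940^1016=838  940^1017=1364  940^1018=292
Found 292 at exponent 1018.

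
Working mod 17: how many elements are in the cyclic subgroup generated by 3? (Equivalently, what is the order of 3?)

16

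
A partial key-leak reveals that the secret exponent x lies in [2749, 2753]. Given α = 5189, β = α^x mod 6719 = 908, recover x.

2753

Compute 5189^2749 mod 6719 = 5675, then multiply by 5189 repeatedly:
  5189^2749=5675  5189^2750=4917  5189^2751=2270  5189^2752=623  5189^2753=908
Found 908 at exponent 2753.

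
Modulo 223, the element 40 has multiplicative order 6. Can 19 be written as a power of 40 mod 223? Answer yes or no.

no

⟨40⟩ has order 6; its elements mod 223 are {1, 39, 40, 183, 184, 222}.
19 is not in this set.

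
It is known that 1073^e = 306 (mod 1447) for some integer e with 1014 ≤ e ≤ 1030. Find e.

1024

Compute 1073^1014 mod 1447 = 299, then multiply by 1073 repeatedly:
  1073^1014=299  1073^1015=1040  1073^1016=283  1073^1017=1236  1073^1018=776
  1073^1019=623  1073^1020=1412  1073^1021=67  1073^1022=988  1073^1023=920
  1073^1024=306
Found 306 at exponent 1024.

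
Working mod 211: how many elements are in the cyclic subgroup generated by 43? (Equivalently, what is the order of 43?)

The order of 43 must divide p − 1 = 210 = 2 · 3 · 5 · 7.
Divisors: 1, 2, 3, 5, 6, 7, 10, 14, 15, 21, 30, 35, 42, 70, 105, 210.
Check each in increasing order: 43^1 ≡ 43;  43^2 ≡ 161;  43^3 ≡ 171;  43^5 ≡ 101;  43^6 ≡ 123;  43^7 ≡ 14;  43^10 ≡ 73;  43^14 ≡ 196;  43^15 ≡ 199;  43^21 ≡ 1.
Smallest exponent giving 1 is 21.

21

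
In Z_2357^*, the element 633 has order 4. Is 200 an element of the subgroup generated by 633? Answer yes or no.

no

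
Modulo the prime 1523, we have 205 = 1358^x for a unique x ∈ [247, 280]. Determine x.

268

Compute 1358^247 mod 1523 = 251, then multiply by 1358 repeatedly:
  1358^247=251  1358^248=1229  1358^249=1297  1358^250=738  1358^251=70
  1358^252=634  1358^253=477  1358^254=491  1358^255=1227  1358^256=104
  1358^257=1116  1358^258=143  1358^259=773  1358^260=387  1358^261=111
  1358^262=1484  1358^263=343  1358^264=1279  1358^265=662  1358^266=426
  1358^267=1291  1358^268=205
Found 205 at exponent 268.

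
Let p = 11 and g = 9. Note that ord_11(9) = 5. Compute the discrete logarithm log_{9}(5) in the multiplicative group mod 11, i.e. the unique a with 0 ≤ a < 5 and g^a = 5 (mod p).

4

Successive powers of 9 modulo 11:
  9^0=1  9^1=9  9^2=4  9^3=3  9^4=5
So 9^4 ≡ 5 (mod 11), giving a = 4.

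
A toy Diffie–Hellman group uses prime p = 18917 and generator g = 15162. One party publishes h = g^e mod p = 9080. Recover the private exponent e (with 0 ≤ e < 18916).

4698

Baby-step giant-step with m = ceil(sqrt(18916)) = 138.
Baby table (15162^j mod 18917 for j=0..137):
  0:1  1:15162  2:6860  3:5654  4:13021  5:6590  6:16903  7:14687
  8:12287  9:878  10:13585  11:7474  12:7958  13:6570  14:16335  15:9906
  16:12709  17:5296  18:14204  19:9920  20:16890  21:6751  22:17692  23:3044
  24:14565  25:16389  26:15223  27:4809  28:7940  29:17409  30:6357  31:2719
  32:5335  33:178  34:12622  35:10392  36:3811  37:9864  38:166  39:931
  40:3740  41:11631  42:4948  43:15671  44:6182  45:16666  46:15523  47:13329
  48:3987  49:11079  50:15755  51:12351  52:6479  53:17534  54:9907  55:8954
  56:12156  57:941  58:4024  59:4563  60:4737  61:13462  62:15331  63:15443
  64:11057  65:3780  66:12767  67:14510  68:14827  69:16263  70:15428  71:10631
  72:14382  73:3625  74:8365  75:10562  76:8639  77:3210  78:15496  79:1212
  80:7937  81:9757  82:4694  83:4674  84:4106  85:18242  86:18664  87:4165
  88:4784  89:7230  90:16162  91:16343  92:17700  93:10838  94:12694  95:4870
  96:5889  97:778  98:10745  99:2486  100:10068  101:9743  102:513  103:3219
  104:618  105:6201  106:2072  107:13444  108:7253  109:5465  110:3870  111:15323
  112:7649  113:12928  114:15299  115:3184  116:18541  117:12022  118:12269  119:11717
  120:3607  121:287  122:584  123:1452  124:14753  125:10378  126:18547  127:8409
  128:15595  129:7807  130:6065  131:1993  132:7417  133:13906  134:12807  135:15646
  136:5472  137:15419
Giant step factor: 15162^(-138) ≡ 14931 (mod 18917).
Scan 9080·14931^i mod 18917 for i = 0, 1, …:
  i=0: 9080   i=1: 14258   i=2: 13197   i=3: 4935
  i=4: 2770   i=5: 6308   i=6: 15922   i=7: 1443
  i=8: 17887   i=9: 591     …   i=33: 3446
  i=34: 16903
Match at i=34, j=6: e = 34·138 + 6 = 4698.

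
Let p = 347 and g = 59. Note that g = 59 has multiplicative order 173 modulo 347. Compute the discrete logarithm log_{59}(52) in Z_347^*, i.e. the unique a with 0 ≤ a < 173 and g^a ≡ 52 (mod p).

73

Baby-step giant-step with m = ceil(sqrt(173)) = 14.
Baby table (59^j mod 347 for j=0..13):
  0:1  1:59  2:11  3:302  4:121  5:199  6:290  7:107
  8:67  9:136  10:43  11:108  12:126  13:147
Giant step factor: 59^(-14) ≡ 173 (mod 347).
Scan 52·173^i mod 347 for i = 0, 1, …:
  i=0: 52   i=1: 321   i=2: 13   i=3: 167
  i=4: 90   i=5: 302
Match at i=5, j=3: a = 5·14 + 3 = 73.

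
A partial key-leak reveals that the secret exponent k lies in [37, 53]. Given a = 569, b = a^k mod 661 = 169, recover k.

Compute 569^37 mod 661 = 253, then multiply by 569 repeatedly:
  569^37=253  569^38=520  569^39=413  569^40=342  569^41=264
  569^42=169
Found 169 at exponent 42.

42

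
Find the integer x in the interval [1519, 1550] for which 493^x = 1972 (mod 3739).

1527

Compute 493^1519 mod 3739 = 206, then multiply by 493 repeatedly:
  493^1519=206  493^1520=605  493^1521=2884  493^1522=992  493^1523=2986
  493^1524=2671  493^1525=675  493^1526=4  493^1527=1972
Found 1972 at exponent 1527.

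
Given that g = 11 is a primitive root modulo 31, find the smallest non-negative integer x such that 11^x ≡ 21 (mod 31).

Successive powers of 11 modulo 31:
  11^0=1  11^1=11  11^2=28  11^3=29  11^4=9  11^5=6
  11^6=4  11^7=13  11^8=19  11^9=23  11^10=5  11^11=24
  11^12=16  11^13=21
So 11^13 ≡ 21 (mod 31), giving x = 13.

13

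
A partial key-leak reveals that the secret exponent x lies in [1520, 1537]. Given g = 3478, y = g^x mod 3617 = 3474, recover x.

Compute 3478^1520 mod 3617 = 3474, then multiply by 3478 repeatedly:
  3478^1520=3474
Found 3474 at exponent 1520.

1520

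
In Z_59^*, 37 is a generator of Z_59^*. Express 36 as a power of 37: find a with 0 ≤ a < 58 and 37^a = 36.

Successive powers of 37 modulo 59:
  37^0=1  37^1=37  37^2=12  37^3=31  37^4=26  37^5=18
  37^6=17  37^7=39  37^8=27  37^9=55  37^10=29  37^11=11
  37^12=53  37^13=14  37^14=46  37^15=50  37^16=21  37^17=10
  37^18=16  37^19=2  37^20=15  37^21=24  37^22=3  37^23=52
  37^24=36
So 37^24 ≡ 36 (mod 59), giving a = 24.

24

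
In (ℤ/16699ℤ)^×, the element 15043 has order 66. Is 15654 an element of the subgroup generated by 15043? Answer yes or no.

yes

15654 ∈ ⟨15043⟩ iff 15654^66 ≡ 1 (mod 16699), since |⟨15043⟩| = 66.
15654^66 mod 16699 = 1.
Since 1 = 1, 15654 lies in the subgroup.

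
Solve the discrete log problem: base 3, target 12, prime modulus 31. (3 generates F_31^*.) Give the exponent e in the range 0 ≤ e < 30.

19

Successive powers of 3 modulo 31:
  3^0=1  3^1=3  3^2=9  3^3=27  3^4=19  3^5=26
  3^6=16  3^7=17  3^8=20  3^9=29  3^10=25  3^11=13
  3^12=8  3^13=24  3^14=10  3^15=30  3^16=28  3^17=22
  3^18=4  3^19=12
So 3^19 ≡ 12 (mod 31), giving e = 19.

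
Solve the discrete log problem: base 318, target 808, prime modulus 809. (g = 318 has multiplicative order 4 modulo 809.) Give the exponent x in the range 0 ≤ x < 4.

2

Successive powers of 318 modulo 809:
  318^0=1  318^1=318  318^2=808
So 318^2 ≡ 808 (mod 809), giving x = 2.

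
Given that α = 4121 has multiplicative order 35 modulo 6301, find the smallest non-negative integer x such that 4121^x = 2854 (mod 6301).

Successive powers of 4121 modulo 6301:
  4121^0=1  4121^1=4121  4121^2=1446  4121^3=4521  4121^4=5285  4121^5=3229
  4121^6=5298  4121^7=93  4121^8=5193  4121^9=2157  4121^10=4587  4121^11=27
  4121^12=4150  4121^13=1236  4121^14=2348  4121^15=4073  4121^16=5270  4121^17=4424
  4121^18=2511  4121^19=1589  4121^20=1530  4121^21=4130  4121^22=729  4121^23=4933
  4121^24=1867  4121^25=386  4121^26=2854
So 4121^26 ≡ 2854 (mod 6301), giving x = 26.

26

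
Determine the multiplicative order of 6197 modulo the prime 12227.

The order of 6197 must divide p − 1 = 12226 = 2 · 6113.
Divisors: 1, 2, 6113, 12226.
Check each in increasing order: 6197^1 ≡ 6197;  6197^2 ≡ 10029;  6197^6113 ≡ 1.
Smallest exponent giving 1 is 6113.

6113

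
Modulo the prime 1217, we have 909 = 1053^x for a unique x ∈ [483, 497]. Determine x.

492

Compute 1053^483 mod 1217 = 912, then multiply by 1053 repeatedly:
  1053^483=912  1053^484=123  1053^485=517  1053^486=402  1053^487=1007
  1053^488=364  1053^489=1154  1053^490=596  1053^491=833  1053^492=909
Found 909 at exponent 492.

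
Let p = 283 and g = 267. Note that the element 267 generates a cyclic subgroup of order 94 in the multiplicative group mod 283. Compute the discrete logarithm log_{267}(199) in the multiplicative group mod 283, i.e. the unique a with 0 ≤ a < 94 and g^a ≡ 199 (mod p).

Baby-step giant-step with m = ceil(sqrt(94)) = 10.
Baby table (267^j mod 283 for j=0..9):
  0:1  1:267  2:256  3:149  4:163  5:222  6:127  7:232
  8:250  9:245
Giant step factor: 267^(-10) ≡ 155 (mod 283).
Scan 199·155^i mod 283 for i = 0, 1, …:
  i=0: 199   i=1: 281   i=2: 256
Match at i=2, j=2: a = 2·10 + 2 = 22.

22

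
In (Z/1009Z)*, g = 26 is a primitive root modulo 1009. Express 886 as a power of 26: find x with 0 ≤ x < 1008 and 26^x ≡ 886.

Baby-step giant-step with m = ceil(sqrt(1008)) = 32.
Baby table (26^j mod 1009 for j=0..31):
  0:1  1:26  2:676  3:423  4:908  5:401  6:336  7:664
  8:111  9:868  10:370  11:539  12:897  13:115  14:972  15:47
  16:213  17:493  18:710  19:298  20:685  21:657  22:938  23:172
  24:436  25:237  26:108  27:790  28:360  29:279  30:191  31:930
Giant step factor: 26^(-32) ≡ 28 (mod 1009).
Scan 886·28^i mod 1009 for i = 0, 1, …:
  i=0: 886   i=1: 592   i=2: 432   i=3: 997
  i=4: 673   i=5: 682   i=6: 934   i=7: 927
  i=8: 731   i=9: 288     …   i=18: 187
  i=19: 191
Match at i=19, j=30: x = 19·32 + 30 = 638.

638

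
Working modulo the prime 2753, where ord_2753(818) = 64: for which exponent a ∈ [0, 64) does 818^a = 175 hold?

26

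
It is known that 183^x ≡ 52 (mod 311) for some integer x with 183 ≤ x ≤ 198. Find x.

186

Compute 183^183 mod 311 = 145, then multiply by 183 repeatedly:
  183^183=145  183^184=100  183^185=262  183^186=52
Found 52 at exponent 186.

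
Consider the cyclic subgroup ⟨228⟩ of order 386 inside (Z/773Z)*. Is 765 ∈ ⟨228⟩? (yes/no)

no

765 ∈ ⟨228⟩ iff 765^386 ≡ 1 (mod 773), since |⟨228⟩| = 386.
765^386 mod 773 = 772.
Since 772 ≠ 1, 765 does not lie in the subgroup.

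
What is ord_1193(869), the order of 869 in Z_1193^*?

The order of 869 must divide p − 1 = 1192 = 2^3 · 149.
Divisors: 1, 2, 4, 8, 149, 298, 596, 1192.
Check each in increasing order: 869^1 ≡ 869;  869^2 ≡ 1185;  869^4 ≡ 64;  869^8 ≡ 517;  869^149 ≡ 1.
Smallest exponent giving 1 is 149.

149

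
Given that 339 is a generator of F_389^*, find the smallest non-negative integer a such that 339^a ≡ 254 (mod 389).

65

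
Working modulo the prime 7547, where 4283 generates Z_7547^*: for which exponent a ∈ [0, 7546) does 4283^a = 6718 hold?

2017

Baby-step giant-step with m = ceil(sqrt(7546)) = 87.
Baby table (4283^j mod 7547 for j=0..86):
  0:1  1:4283  2:4879  3:6661  4:1403  5:1637  6:108  7:2197
  8:6189  9:2423  10:584  11:3215  12:4117  13:3319  14:4276  15:5086
  16:2696  17:58  18:6910  19:3743  20:1441  21:5904  22:4382  23:6264
  24:6674  25:4253  26:4688  27:3684  28:5342  29:4829  30:3827  31:6504
  32:655  33:5428  34:3364  35:789  36:5778  37:561  38:2817  39:5105
  40:1056  41:2195  42:5170  43:212  44:2356  45:409  46:843  47:3103
  48:7429  49:255  50:5397  51:6437  52:480  53:3056  54:2350  55:4899
  56:1757  57:872  58:6558  59:5527  60:4749  61:802  62:1081  63:3612
  64:6393  65:703  66:7243  67:3599  68:3543  69:5199  70:3667  71:454
  72:4903  73:3795  74:5294  75:3014  76:3592  77:3750  78:1234  79:2322
  80:5727  81:991  82:3039  83:5009  84:4973  85:1725  86:7209
Giant step factor: 4283^(-87) ≡ 314 (mod 7547).
Scan 6718·314^i mod 7547 for i = 0, 1, …:
  i=0: 6718   i=1: 3839   i=2: 5473   i=3: 5353
  i=4: 5408   i=5: 37   i=6: 4071   i=7: 2851
  i=8: 4668   i=9: 1634     …   i=22: 3037
  i=23: 2696
Match at i=23, j=16: a = 23·87 + 16 = 2017.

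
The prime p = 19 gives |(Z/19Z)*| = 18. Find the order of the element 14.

The order of 14 must divide p − 1 = 18 = 2 · 3^2.
Divisors: 1, 2, 3, 6, 9, 18.
Check each in increasing order: 14^1 ≡ 14;  14^2 ≡ 6;  14^3 ≡ 8;  14^6 ≡ 7;  14^9 ≡ 18;  14^18 ≡ 1.
Smallest exponent giving 1 is 18.

18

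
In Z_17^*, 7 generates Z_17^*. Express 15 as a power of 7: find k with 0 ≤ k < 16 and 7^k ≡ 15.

2

Successive powers of 7 modulo 17:
  7^0=1  7^1=7  7^2=15
So 7^2 ≡ 15 (mod 17), giving k = 2.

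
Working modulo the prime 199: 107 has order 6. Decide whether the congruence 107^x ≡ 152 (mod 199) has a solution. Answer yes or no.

no

⟨107⟩ has order 6; its elements mod 199 are {1, 92, 93, 106, 107, 198}.
152 is not in this set.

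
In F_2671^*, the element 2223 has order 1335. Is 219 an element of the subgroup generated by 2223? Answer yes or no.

yes

219 ∈ ⟨2223⟩ iff 219^1335 ≡ 1 (mod 2671), since |⟨2223⟩| = 1335.
219^1335 mod 2671 = 1.
Since 1 = 1, 219 lies in the subgroup.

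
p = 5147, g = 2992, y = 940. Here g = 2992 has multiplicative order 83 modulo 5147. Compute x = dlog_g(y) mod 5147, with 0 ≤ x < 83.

76

Baby-step giant-step with m = ceil(sqrt(83)) = 10.
Baby table (2992^j mod 5147 for j=0..9):
  0:1  1:2992  2:1431  3:4395  4:4402  5:4758  6:4481  7:4364
  8:4296  9:1573
Giant step factor: 2992^(-10) ≡ 3859 (mod 5147).
Scan 940·3859^i mod 5147 for i = 0, 1, …:
  i=0: 940   i=1: 3972   i=2: 182   i=3: 2346
  i=4: 4788   i=5: 4309   i=6: 3621   i=7: 4481
Match at i=7, j=6: x = 7·10 + 6 = 76.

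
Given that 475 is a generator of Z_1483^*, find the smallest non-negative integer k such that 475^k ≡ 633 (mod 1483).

546

Baby-step giant-step with m = ceil(sqrt(1482)) = 39.
Baby table (475^j mod 1483 for j=0..38):
  0:1  1:475  2:209  3:1397  4:674  5:1305  6:1464  7:1356
  8:478  9:151  10:541  11:416  12:361  13:930  14:1299  15:97
  16:102  17:994  18:556  19:126  20:530  21:1123  22:1028  23:393
  24:1300  25:572  26:311  27:908  28:1230  29:1431  30:511  31:996
  32:23  33:544  34:358  35:988  36:672  37:355  38:1046
Giant step factor: 475^(-39) ≡ 758 (mod 1483).
Scan 633·758^i mod 1483 for i = 0, 1, …:
  i=0: 633   i=1: 805   i=2: 677   i=3: 48
  i=4: 792   i=5: 1204   i=6: 587   i=7: 46
  i=8: 759   i=9: 1401     …   i=13: 45
  i=14: 1
Match at i=14, j=0: k = 14·39 + 0 = 546.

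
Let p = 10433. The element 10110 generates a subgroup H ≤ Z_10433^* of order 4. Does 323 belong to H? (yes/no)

⟨10110⟩ has order 4; its elements mod 10433 are {1, 323, 10110, 10432}.
323 is in this set.

yes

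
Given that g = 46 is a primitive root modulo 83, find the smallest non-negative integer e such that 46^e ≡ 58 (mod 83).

15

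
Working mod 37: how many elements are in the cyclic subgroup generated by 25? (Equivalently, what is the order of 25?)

18

The order of 25 must divide p − 1 = 36 = 2^2 · 3^2.
Divisors: 1, 2, 3, 4, 6, 9, 12, 18, 36.
Check each in increasing order: 25^1 ≡ 25;  25^2 ≡ 33;  25^3 ≡ 11;  25^4 ≡ 16;  25^6 ≡ 10;  25^9 ≡ 36;  25^12 ≡ 26;  25^18 ≡ 1.
Smallest exponent giving 1 is 18.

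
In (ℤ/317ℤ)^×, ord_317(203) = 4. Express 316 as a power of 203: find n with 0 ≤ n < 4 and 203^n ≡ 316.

Successive powers of 203 modulo 317:
  203^0=1  203^1=203  203^2=316
So 203^2 ≡ 316 (mod 317), giving n = 2.

2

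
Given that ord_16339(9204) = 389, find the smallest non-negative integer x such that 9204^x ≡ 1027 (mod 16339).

Baby-step giant-step with m = ceil(sqrt(389)) = 20.
Baby table (9204^j mod 16339 for j=0..19):
  0:1  1:9204  2:12240  3:15894  4:5309  5:10426  6:1957  7:6650
  8:706  9:11441  10:14448  11:12610  12:6523  13:8206  14:9166  15:5607
  16:8266  17:5880  18:4752  19:14244
Giant step factor: 9204^(-20) ≡ 2347 (mod 16339).
Scan 1027·2347^i mod 16339 for i = 0, 1, …:
  i=0: 1027   i=1: 8536   i=2: 2378   i=3: 9567
  i=4: 3963   i=5: 4270   i=6: 5883   i=7: 946
  i=8: 14497   i=9: 6661     …   i=16: 13979
  i=17: 1
Match at i=17, j=0: x = 17·20 + 0 = 340.

340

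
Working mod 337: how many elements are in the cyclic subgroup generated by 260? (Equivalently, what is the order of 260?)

112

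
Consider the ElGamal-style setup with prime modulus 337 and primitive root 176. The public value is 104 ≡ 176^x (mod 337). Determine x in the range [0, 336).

Baby-step giant-step with m = ceil(sqrt(336)) = 19.
Baby table (176^j mod 337 for j=0..18):
  0:1  1:176  2:309  3:127  4:110  5:151  6:290  7:153
  8:305  9:97  10:222  11:317  12:187  13:223  14:156  15:159
  16:13  17:266  18:310
Giant step factor: 176^(-19) ≡ 109 (mod 337).
Scan 104·109^i mod 337 for i = 0, 1, …:
  i=0: 104   i=1: 215   i=2: 182   i=3: 292
  i=4: 150   i=5: 174   i=6: 94   i=7: 136
  i=8: 333   i=9: 238   i=10: 330   i=11: 248
  i=12: 72   i=13: 97
Match at i=13, j=9: x = 13·19 + 9 = 256.

256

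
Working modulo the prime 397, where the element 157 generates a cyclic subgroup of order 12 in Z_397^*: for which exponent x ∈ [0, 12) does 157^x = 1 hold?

0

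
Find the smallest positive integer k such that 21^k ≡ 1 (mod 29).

The order of 21 must divide p − 1 = 28 = 2^2 · 7.
Divisors: 1, 2, 4, 7, 14, 28.
Check each in increasing order: 21^1 ≡ 21;  21^2 ≡ 6;  21^4 ≡ 7;  21^7 ≡ 12;  21^14 ≡ 28;  21^28 ≡ 1.
Smallest exponent giving 1 is 28.

28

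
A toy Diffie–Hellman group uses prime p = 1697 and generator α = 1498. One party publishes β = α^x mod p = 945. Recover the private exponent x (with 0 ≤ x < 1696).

729

Baby-step giant-step with m = ceil(sqrt(1696)) = 42.
Baby table (1498^j mod 1697 for j=0..41):
  0:1  1:1498  2:570  3:269  4:773  5:600  6:1087  7:903
  8:185  9:519  10:236  11:552  12:457  13:695  14:849  15:749
  16:285  17:983  18:1235  19:300  20:1392  21:1300  22:941  23:1108
  24:118  25:276  26:1077  27:1196  28:1273  29:1223  30:991  31:1340
  32:1466  33:150  34:696  35:650  36:1319  37:554  38:59  39:138
  40:1387  41:598
Giant step factor: 1498^(-42) ≡ 8 (mod 1697).
Scan 945·8^i mod 1697 for i = 0, 1, …:
  i=0: 945   i=1: 772   i=2: 1085   i=3: 195
  i=4: 1560   i=5: 601   i=6: 1414   i=7: 1130
  i=8: 555   i=9: 1046     …   i=16: 730
  i=17: 749
Match at i=17, j=15: x = 17·42 + 15 = 729.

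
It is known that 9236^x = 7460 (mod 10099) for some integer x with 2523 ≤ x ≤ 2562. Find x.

2562

Compute 9236^2523 mod 10099 = 2086, then multiply by 9236 repeatedly:
  9236^2523=2086  9236^2524=7503  9236^2525=8469  9236^2526=2929  9236^2527=7122
  9236^2528=4005  9236^2529=7642  9236^2530=9700  9236^2531=971  9236^2532=244
  9236^2533=1507  9236^2534=2230  9236^2535=4419  9236^2536=3825  9236^2537=1398
  9236^2538=5406  9236^2539=360  9236^2540=2389  9236^2541=8588  9236^2542=1222
  9236^2543=5809  9236^2544=6036  9236^2545=2016  9236^2546=7319  9236^2547=5677
  9236^2548=8863  9236^2549=6273  9236^2550=9564  9236^2551=7250  9236^2552=4630
  9236^2553=3514  9236^2554=7217  9236^2555=2812  9236^2556=7103  9236^2557=204
  9236^2558=5730  9236^2559=3520  9236^2560=2039  9236^2561=7668  9236^2562=7460
Found 7460 at exponent 2562.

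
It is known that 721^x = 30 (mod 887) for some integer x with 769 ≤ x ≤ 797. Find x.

Compute 721^769 mod 887 = 30, then multiply by 721 repeatedly:
  721^769=30
Found 30 at exponent 769.

769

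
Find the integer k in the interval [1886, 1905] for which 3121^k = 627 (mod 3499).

Compute 3121^1886 mod 3499 = 3063, then multiply by 3121 repeatedly:
  3121^1886=3063  3121^1887=355  3121^1888=2271  3121^1889=2316  3121^1890=2801
  3121^1891=1419  3121^1892=2464  3121^1893=2841  3121^1894=295  3121^1895=458
  3121^1896=1826  3121^1897=2574  3121^1898=3249  3121^1899=27  3121^1900=291
  3121^1901=1970  3121^1902=627
Found 627 at exponent 1902.

1902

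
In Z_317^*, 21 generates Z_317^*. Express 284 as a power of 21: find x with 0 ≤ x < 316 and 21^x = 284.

Baby-step giant-step with m = ceil(sqrt(316)) = 18.
Baby table (21^j mod 317 for j=0..17):
  0:1  1:21  2:124  3:68  4:160  5:190  6:186  7:102
  8:240  9:285  10:279  11:153  12:43  13:269  14:260  15:71
  16:223  17:245
Giant step factor: 21^(-18) ≡ 152 (mod 317).
Scan 284·152^i mod 317 for i = 0, 1, …:
  i=0: 284   i=1: 56   i=2: 270   i=3: 147
  i=4: 154   i=5: 267   i=6: 8   i=7: 265
  i=8: 21
Match at i=8, j=1: x = 8·18 + 1 = 145.

145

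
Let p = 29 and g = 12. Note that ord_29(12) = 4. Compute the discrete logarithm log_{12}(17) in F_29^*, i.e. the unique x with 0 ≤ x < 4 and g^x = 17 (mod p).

Successive powers of 12 modulo 29:
  12^0=1  12^1=12  12^2=28  12^3=17
So 12^3 ≡ 17 (mod 29), giving x = 3.

3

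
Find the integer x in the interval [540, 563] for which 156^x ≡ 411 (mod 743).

541

Compute 156^540 mod 743 = 417, then multiply by 156 repeatedly:
  156^540=417  156^541=411
Found 411 at exponent 541.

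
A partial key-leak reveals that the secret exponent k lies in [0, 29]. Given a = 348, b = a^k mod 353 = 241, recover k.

7

Compute 348^0 mod 353 = 1, then multiply by 348 repeatedly:
  348^0=1  348^1=348  348^2=25  348^3=228  348^4=272
  348^5=52  348^6=93  348^7=241
Found 241 at exponent 7.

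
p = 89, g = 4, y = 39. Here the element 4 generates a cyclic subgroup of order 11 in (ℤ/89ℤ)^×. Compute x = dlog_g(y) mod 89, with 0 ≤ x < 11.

9

Successive powers of 4 modulo 89:
  4^0=1  4^1=4  4^2=16  4^3=64  4^4=78  4^5=45
  4^6=2  4^7=8  4^8=32  4^9=39
So 4^9 ≡ 39 (mod 89), giving x = 9.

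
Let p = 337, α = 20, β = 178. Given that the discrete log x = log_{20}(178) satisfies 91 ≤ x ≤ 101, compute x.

Compute 20^91 mod 337 = 174, then multiply by 20 repeatedly:
  20^91=174  20^92=110  20^93=178
Found 178 at exponent 93.

93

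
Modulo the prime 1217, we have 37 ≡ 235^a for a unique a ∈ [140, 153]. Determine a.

148

Compute 235^140 mod 1217 = 552, then multiply by 235 repeatedly:
  235^140=552  235^141=718  235^142=784  235^143=473  235^144=408
  235^145=954  235^146=262  235^147=720  235^148=37
Found 37 at exponent 148.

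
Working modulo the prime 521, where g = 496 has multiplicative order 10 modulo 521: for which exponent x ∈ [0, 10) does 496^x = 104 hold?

Successive powers of 496 modulo 521:
  496^0=1  496^1=496  496^2=104
So 496^2 ≡ 104 (mod 521), giving x = 2.

2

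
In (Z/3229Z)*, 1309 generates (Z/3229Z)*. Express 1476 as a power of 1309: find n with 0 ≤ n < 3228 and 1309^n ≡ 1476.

2368

Baby-step giant-step with m = ceil(sqrt(3228)) = 57.
Baby table (1309^j mod 3229 for j=0..56):
  0:1  1:1309  2:2111  3:2504  4:301  5:71  6:2527  7:1347
  8:189  9:1997  10:1812  11:1822  12:1996  13:503  14:2940  15:2721
  16:202  17:2869  18:194  19:2084  20:2680  21:1426  22:272  23:858
  24:2659  25:2998  26:1147  27:3167  28:2796  29:1507  30:2973  31:712
  32:2056  33:1547  34:440  35:1198  36:2117  37:671  38:51  39:2179
  40:1104  41:1773  42:2435  43:392  44:2946  45:888  46:3181  47:1748
  48:2000  49:2510  50:1697  51:3050  52:1406  53:3153  54:615  55:1014
  56:207
Giant step factor: 1309^(-57) ≡ 1786 (mod 3229).
Scan 1476·1786^i mod 3229 for i = 0, 1, …:
  i=0: 1476   i=1: 1272   i=2: 1805   i=3: 1188
  i=4: 315   i=5: 744   i=6: 1665   i=7: 3010
  i=8: 2804   i=9: 2994     …   i=40: 2593
  i=41: 712
Match at i=41, j=31: n = 41·57 + 31 = 2368.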